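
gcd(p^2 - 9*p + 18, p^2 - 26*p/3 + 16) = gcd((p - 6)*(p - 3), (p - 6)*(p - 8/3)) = p - 6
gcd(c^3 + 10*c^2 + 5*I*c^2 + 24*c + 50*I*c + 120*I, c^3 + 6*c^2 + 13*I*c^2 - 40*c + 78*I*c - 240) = c^2 + c*(6 + 5*I) + 30*I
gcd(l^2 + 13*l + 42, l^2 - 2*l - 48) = l + 6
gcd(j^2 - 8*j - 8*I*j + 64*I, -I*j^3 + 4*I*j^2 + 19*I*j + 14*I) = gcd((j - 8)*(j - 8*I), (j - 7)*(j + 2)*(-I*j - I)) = 1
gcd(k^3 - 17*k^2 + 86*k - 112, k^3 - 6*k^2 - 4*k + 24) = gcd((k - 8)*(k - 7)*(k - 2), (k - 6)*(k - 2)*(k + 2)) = k - 2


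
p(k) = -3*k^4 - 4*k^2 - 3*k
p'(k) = -12*k^3 - 8*k - 3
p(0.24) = -0.96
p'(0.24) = -5.09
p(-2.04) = -62.48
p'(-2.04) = 115.20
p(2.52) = -153.94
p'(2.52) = -215.20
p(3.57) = -548.99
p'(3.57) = -577.55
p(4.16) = -980.15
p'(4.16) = -900.18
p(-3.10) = -306.20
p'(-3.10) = 379.29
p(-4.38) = -1167.72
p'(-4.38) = 1040.37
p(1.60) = -34.70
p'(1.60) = -64.95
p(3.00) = -288.00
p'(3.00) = -351.00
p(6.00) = -4050.00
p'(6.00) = -2643.00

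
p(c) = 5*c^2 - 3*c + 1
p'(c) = 10*c - 3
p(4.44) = 86.25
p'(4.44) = 41.40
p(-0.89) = 7.63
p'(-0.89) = -11.90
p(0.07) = 0.81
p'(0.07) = -2.30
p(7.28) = 244.15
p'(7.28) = 69.80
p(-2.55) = 41.16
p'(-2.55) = -28.50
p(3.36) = 47.37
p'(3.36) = 30.60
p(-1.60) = 18.60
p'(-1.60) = -19.00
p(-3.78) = 83.78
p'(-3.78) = -40.80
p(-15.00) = 1171.00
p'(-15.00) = -153.00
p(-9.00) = 433.00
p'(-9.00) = -93.00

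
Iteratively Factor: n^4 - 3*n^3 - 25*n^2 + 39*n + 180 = (n + 3)*(n^3 - 6*n^2 - 7*n + 60) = (n - 4)*(n + 3)*(n^2 - 2*n - 15) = (n - 5)*(n - 4)*(n + 3)*(n + 3)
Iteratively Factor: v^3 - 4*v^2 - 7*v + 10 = (v - 5)*(v^2 + v - 2) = (v - 5)*(v - 1)*(v + 2)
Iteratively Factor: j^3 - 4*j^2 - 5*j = (j - 5)*(j^2 + j) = (j - 5)*(j + 1)*(j)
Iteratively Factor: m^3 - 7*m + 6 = (m - 1)*(m^2 + m - 6) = (m - 1)*(m + 3)*(m - 2)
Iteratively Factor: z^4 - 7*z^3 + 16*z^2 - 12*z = (z)*(z^3 - 7*z^2 + 16*z - 12) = z*(z - 2)*(z^2 - 5*z + 6) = z*(z - 3)*(z - 2)*(z - 2)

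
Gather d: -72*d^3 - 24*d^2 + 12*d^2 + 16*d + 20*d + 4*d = -72*d^3 - 12*d^2 + 40*d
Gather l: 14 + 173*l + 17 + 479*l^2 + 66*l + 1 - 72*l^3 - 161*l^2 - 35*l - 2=-72*l^3 + 318*l^2 + 204*l + 30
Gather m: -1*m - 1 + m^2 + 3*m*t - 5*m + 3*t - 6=m^2 + m*(3*t - 6) + 3*t - 7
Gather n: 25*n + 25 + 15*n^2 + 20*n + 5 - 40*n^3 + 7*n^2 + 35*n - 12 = -40*n^3 + 22*n^2 + 80*n + 18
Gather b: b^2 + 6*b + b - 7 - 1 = b^2 + 7*b - 8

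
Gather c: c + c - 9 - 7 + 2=2*c - 14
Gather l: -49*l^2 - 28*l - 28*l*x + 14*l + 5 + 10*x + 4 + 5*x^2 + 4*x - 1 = -49*l^2 + l*(-28*x - 14) + 5*x^2 + 14*x + 8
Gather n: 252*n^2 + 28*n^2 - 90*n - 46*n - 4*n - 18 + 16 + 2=280*n^2 - 140*n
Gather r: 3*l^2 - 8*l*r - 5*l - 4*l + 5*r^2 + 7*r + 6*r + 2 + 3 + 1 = 3*l^2 - 9*l + 5*r^2 + r*(13 - 8*l) + 6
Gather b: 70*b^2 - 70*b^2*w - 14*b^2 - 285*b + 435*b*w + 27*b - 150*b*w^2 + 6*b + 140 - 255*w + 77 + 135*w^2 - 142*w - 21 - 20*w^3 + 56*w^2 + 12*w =b^2*(56 - 70*w) + b*(-150*w^2 + 435*w - 252) - 20*w^3 + 191*w^2 - 385*w + 196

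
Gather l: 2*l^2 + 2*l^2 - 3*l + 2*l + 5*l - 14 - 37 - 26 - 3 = 4*l^2 + 4*l - 80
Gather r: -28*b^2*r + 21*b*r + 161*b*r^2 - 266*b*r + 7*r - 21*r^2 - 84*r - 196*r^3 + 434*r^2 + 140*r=-196*r^3 + r^2*(161*b + 413) + r*(-28*b^2 - 245*b + 63)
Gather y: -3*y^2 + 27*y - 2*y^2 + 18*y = -5*y^2 + 45*y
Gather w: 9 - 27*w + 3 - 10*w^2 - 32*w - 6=-10*w^2 - 59*w + 6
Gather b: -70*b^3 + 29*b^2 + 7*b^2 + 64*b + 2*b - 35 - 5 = -70*b^3 + 36*b^2 + 66*b - 40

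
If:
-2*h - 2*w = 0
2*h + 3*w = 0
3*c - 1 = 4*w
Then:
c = 1/3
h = 0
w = 0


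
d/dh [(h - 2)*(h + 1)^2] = 3*h^2 - 3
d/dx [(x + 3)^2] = 2*x + 6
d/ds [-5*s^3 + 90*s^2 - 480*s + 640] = -15*s^2 + 180*s - 480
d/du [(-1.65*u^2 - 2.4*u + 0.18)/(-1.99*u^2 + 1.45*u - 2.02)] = (-7.1685*u^2 + 7.3824*u + 4.587)/(3.9601*u^4 - 5.771*u^3 + 10.1421*u^2 - 5.858*u + 4.0804)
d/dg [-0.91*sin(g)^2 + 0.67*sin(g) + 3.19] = (0.67 - 1.82*sin(g))*cos(g)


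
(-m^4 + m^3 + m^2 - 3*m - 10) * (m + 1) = -m^5 + 2*m^3 - 2*m^2 - 13*m - 10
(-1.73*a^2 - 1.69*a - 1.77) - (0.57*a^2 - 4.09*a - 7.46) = -2.3*a^2 + 2.4*a + 5.69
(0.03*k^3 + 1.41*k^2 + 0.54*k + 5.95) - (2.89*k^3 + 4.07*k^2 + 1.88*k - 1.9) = -2.86*k^3 - 2.66*k^2 - 1.34*k + 7.85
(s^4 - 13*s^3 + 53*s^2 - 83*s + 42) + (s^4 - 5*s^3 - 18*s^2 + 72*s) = 2*s^4 - 18*s^3 + 35*s^2 - 11*s + 42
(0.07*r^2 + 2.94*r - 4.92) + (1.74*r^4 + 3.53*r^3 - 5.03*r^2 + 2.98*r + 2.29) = 1.74*r^4 + 3.53*r^3 - 4.96*r^2 + 5.92*r - 2.63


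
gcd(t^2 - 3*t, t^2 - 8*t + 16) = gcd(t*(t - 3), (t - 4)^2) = 1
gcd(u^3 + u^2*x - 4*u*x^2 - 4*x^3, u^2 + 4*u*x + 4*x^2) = u + 2*x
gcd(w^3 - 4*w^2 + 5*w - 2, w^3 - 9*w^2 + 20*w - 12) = w^2 - 3*w + 2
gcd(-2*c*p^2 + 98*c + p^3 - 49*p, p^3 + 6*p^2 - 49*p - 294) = p^2 - 49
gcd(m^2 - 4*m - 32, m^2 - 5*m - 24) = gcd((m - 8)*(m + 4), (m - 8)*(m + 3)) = m - 8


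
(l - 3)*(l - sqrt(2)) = l^2 - 3*l - sqrt(2)*l + 3*sqrt(2)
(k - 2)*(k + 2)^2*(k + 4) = k^4 + 6*k^3 + 4*k^2 - 24*k - 32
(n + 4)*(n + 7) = n^2 + 11*n + 28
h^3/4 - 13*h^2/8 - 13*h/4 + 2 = (h/4 + 1/2)*(h - 8)*(h - 1/2)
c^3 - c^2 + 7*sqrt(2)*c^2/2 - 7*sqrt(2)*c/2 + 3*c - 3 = (c - 1)*(c + sqrt(2)/2)*(c + 3*sqrt(2))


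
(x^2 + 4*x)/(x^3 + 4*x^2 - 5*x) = (x + 4)/(x^2 + 4*x - 5)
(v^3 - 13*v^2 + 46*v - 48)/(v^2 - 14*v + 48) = (v^2 - 5*v + 6)/(v - 6)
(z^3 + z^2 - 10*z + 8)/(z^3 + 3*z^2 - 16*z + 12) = (z + 4)/(z + 6)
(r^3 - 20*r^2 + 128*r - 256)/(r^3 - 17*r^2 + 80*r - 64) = (r - 4)/(r - 1)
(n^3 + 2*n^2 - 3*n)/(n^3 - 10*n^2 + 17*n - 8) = n*(n + 3)/(n^2 - 9*n + 8)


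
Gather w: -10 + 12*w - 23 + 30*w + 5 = 42*w - 28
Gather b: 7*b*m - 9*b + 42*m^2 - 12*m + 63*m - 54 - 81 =b*(7*m - 9) + 42*m^2 + 51*m - 135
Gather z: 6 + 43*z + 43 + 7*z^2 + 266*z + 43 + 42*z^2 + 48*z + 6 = 49*z^2 + 357*z + 98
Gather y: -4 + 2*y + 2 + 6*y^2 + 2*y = 6*y^2 + 4*y - 2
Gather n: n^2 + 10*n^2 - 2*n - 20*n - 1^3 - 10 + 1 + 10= 11*n^2 - 22*n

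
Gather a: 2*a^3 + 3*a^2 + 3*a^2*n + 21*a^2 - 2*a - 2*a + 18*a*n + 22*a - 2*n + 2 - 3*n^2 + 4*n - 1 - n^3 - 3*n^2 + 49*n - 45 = 2*a^3 + a^2*(3*n + 24) + a*(18*n + 18) - n^3 - 6*n^2 + 51*n - 44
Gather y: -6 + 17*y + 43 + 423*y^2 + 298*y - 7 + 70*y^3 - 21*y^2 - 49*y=70*y^3 + 402*y^2 + 266*y + 30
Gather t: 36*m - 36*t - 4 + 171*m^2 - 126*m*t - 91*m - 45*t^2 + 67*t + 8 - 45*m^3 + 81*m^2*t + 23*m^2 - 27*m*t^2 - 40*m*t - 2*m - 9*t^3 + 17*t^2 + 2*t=-45*m^3 + 194*m^2 - 57*m - 9*t^3 + t^2*(-27*m - 28) + t*(81*m^2 - 166*m + 33) + 4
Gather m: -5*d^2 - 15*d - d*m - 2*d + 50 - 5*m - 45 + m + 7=-5*d^2 - 17*d + m*(-d - 4) + 12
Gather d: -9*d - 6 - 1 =-9*d - 7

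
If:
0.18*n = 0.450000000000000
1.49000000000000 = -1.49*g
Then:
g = -1.00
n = 2.50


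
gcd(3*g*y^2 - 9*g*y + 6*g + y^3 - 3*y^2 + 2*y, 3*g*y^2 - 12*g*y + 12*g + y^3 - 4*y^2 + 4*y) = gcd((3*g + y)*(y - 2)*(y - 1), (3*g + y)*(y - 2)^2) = 3*g*y - 6*g + y^2 - 2*y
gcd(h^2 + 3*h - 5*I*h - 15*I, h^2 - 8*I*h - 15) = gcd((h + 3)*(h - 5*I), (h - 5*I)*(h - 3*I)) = h - 5*I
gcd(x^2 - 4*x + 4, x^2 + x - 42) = 1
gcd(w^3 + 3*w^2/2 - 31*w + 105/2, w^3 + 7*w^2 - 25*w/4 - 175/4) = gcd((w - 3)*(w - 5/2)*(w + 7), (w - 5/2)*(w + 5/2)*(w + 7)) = w^2 + 9*w/2 - 35/2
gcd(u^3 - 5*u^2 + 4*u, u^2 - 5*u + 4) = u^2 - 5*u + 4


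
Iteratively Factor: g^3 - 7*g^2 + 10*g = (g)*(g^2 - 7*g + 10) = g*(g - 2)*(g - 5)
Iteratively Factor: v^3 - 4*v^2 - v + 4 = (v + 1)*(v^2 - 5*v + 4) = (v - 1)*(v + 1)*(v - 4)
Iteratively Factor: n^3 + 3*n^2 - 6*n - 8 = (n + 4)*(n^2 - n - 2) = (n - 2)*(n + 4)*(n + 1)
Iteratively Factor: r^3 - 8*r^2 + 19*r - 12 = (r - 3)*(r^2 - 5*r + 4) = (r - 3)*(r - 1)*(r - 4)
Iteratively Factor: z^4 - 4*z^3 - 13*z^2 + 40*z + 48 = (z + 3)*(z^3 - 7*z^2 + 8*z + 16) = (z + 1)*(z + 3)*(z^2 - 8*z + 16) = (z - 4)*(z + 1)*(z + 3)*(z - 4)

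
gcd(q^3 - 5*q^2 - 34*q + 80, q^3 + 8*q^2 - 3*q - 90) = q + 5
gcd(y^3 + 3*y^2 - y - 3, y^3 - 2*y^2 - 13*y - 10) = y + 1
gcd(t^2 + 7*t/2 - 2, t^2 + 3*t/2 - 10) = t + 4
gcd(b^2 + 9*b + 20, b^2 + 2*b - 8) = b + 4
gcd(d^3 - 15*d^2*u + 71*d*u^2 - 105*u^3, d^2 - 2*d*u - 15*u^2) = -d + 5*u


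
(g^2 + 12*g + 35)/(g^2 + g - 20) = (g + 7)/(g - 4)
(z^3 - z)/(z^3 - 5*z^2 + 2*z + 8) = z*(z - 1)/(z^2 - 6*z + 8)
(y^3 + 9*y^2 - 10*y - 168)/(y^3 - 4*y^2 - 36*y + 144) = (y + 7)/(y - 6)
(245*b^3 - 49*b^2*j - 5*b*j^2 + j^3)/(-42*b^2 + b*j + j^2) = (-35*b^2 + 12*b*j - j^2)/(6*b - j)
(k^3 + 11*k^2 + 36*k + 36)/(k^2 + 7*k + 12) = (k^2 + 8*k + 12)/(k + 4)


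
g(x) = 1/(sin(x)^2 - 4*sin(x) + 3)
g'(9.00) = -1.25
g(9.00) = 0.66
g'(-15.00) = -0.11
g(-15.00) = 0.17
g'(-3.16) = -0.46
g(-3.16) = 0.34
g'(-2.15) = -0.06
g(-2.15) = 0.14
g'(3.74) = -0.14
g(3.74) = 0.18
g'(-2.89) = -0.26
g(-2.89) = 0.25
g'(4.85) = 0.01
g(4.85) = 0.13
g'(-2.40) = -0.10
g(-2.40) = 0.16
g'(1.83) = -114.81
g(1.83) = 14.72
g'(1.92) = -46.92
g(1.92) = 8.04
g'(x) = (-2*sin(x)*cos(x) + 4*cos(x))/(sin(x)^2 - 4*sin(x) + 3)^2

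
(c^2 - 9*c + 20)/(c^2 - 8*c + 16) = (c - 5)/(c - 4)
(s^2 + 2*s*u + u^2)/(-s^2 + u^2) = (-s - u)/(s - u)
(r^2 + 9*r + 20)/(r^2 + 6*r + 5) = (r + 4)/(r + 1)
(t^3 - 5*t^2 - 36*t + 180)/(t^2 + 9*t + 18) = (t^2 - 11*t + 30)/(t + 3)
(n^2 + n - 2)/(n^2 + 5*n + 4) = (n^2 + n - 2)/(n^2 + 5*n + 4)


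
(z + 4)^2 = z^2 + 8*z + 16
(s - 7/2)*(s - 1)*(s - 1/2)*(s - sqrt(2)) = s^4 - 5*s^3 - sqrt(2)*s^3 + 23*s^2/4 + 5*sqrt(2)*s^2 - 23*sqrt(2)*s/4 - 7*s/4 + 7*sqrt(2)/4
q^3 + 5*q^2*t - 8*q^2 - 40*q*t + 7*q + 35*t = (q - 7)*(q - 1)*(q + 5*t)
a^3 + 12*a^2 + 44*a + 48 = (a + 2)*(a + 4)*(a + 6)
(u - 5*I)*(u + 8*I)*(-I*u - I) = -I*u^3 + 3*u^2 - I*u^2 + 3*u - 40*I*u - 40*I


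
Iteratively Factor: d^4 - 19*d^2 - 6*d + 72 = (d + 3)*(d^3 - 3*d^2 - 10*d + 24) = (d + 3)^2*(d^2 - 6*d + 8) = (d - 2)*(d + 3)^2*(d - 4)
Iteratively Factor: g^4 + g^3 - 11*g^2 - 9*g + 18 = (g - 3)*(g^3 + 4*g^2 + g - 6) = (g - 3)*(g + 3)*(g^2 + g - 2) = (g - 3)*(g + 2)*(g + 3)*(g - 1)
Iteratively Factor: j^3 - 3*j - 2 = (j + 1)*(j^2 - j - 2) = (j - 2)*(j + 1)*(j + 1)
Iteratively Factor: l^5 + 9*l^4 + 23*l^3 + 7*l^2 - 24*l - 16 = (l + 4)*(l^4 + 5*l^3 + 3*l^2 - 5*l - 4) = (l + 4)^2*(l^3 + l^2 - l - 1) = (l + 1)*(l + 4)^2*(l^2 - 1) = (l - 1)*(l + 1)*(l + 4)^2*(l + 1)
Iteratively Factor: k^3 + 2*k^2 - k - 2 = (k - 1)*(k^2 + 3*k + 2) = (k - 1)*(k + 2)*(k + 1)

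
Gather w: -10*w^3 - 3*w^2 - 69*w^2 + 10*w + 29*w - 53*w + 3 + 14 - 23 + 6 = -10*w^3 - 72*w^2 - 14*w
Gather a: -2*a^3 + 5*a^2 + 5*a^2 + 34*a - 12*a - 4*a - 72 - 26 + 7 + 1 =-2*a^3 + 10*a^2 + 18*a - 90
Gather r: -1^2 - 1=-2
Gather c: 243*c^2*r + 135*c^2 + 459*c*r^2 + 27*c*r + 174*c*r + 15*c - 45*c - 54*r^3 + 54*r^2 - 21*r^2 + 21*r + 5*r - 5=c^2*(243*r + 135) + c*(459*r^2 + 201*r - 30) - 54*r^3 + 33*r^2 + 26*r - 5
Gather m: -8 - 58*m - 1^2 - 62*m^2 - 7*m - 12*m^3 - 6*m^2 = -12*m^3 - 68*m^2 - 65*m - 9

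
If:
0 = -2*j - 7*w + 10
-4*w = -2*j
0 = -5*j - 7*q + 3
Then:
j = 20/11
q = -67/77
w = 10/11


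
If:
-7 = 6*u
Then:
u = -7/6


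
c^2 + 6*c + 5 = (c + 1)*(c + 5)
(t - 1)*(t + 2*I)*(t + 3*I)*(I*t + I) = I*t^4 - 5*t^3 - 7*I*t^2 + 5*t + 6*I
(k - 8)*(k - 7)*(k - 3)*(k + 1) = k^4 - 17*k^3 + 83*k^2 - 67*k - 168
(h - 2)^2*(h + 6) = h^3 + 2*h^2 - 20*h + 24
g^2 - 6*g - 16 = (g - 8)*(g + 2)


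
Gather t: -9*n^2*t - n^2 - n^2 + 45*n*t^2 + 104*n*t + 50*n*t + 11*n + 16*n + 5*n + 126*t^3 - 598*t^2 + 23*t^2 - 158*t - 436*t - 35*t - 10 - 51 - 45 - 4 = -2*n^2 + 32*n + 126*t^3 + t^2*(45*n - 575) + t*(-9*n^2 + 154*n - 629) - 110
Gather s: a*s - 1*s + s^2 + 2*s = s^2 + s*(a + 1)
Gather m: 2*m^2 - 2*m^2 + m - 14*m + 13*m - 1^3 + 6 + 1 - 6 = 0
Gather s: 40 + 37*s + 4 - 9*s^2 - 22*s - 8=-9*s^2 + 15*s + 36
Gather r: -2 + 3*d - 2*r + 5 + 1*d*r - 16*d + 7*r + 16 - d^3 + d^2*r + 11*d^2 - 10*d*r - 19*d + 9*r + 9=-d^3 + 11*d^2 - 32*d + r*(d^2 - 9*d + 14) + 28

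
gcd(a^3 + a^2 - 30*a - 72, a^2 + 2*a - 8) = a + 4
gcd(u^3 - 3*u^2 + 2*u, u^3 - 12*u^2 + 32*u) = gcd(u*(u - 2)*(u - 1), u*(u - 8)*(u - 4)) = u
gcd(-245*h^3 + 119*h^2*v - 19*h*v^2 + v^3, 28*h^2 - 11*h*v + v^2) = -7*h + v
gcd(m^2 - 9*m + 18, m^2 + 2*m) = 1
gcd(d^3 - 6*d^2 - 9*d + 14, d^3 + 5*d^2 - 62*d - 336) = 1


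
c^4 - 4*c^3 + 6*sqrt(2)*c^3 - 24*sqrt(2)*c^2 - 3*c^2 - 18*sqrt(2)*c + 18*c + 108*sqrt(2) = (c - 3)^2*(c + 2)*(c + 6*sqrt(2))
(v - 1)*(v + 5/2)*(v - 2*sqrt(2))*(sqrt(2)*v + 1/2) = sqrt(2)*v^4 - 7*v^3/2 + 3*sqrt(2)*v^3/2 - 21*v^2/4 - 7*sqrt(2)*v^2/2 - 3*sqrt(2)*v/2 + 35*v/4 + 5*sqrt(2)/2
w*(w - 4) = w^2 - 4*w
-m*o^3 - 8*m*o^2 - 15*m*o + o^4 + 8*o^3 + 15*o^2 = o*(-m + o)*(o + 3)*(o + 5)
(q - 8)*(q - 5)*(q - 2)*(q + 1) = q^4 - 14*q^3 + 51*q^2 - 14*q - 80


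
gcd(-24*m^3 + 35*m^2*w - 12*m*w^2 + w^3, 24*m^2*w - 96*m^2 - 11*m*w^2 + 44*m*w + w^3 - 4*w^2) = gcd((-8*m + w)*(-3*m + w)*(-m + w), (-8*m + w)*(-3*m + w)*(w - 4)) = 24*m^2 - 11*m*w + w^2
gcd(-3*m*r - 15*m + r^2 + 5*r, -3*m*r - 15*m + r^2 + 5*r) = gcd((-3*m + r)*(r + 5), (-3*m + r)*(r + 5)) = -3*m*r - 15*m + r^2 + 5*r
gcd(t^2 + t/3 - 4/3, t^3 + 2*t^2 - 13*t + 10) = t - 1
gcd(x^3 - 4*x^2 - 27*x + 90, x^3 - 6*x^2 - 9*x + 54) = x^2 - 9*x + 18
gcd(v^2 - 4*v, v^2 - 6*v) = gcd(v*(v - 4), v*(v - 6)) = v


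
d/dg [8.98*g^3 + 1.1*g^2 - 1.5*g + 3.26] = 26.94*g^2 + 2.2*g - 1.5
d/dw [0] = 0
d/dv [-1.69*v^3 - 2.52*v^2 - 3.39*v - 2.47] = -5.07*v^2 - 5.04*v - 3.39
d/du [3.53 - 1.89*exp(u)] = -1.89*exp(u)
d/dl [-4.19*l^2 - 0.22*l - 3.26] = -8.38*l - 0.22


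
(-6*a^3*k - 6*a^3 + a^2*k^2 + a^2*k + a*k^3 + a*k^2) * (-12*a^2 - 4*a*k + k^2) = 72*a^5*k + 72*a^5 + 12*a^4*k^2 + 12*a^4*k - 22*a^3*k^3 - 22*a^3*k^2 - 3*a^2*k^4 - 3*a^2*k^3 + a*k^5 + a*k^4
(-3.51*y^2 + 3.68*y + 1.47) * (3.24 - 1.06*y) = 3.7206*y^3 - 15.2732*y^2 + 10.365*y + 4.7628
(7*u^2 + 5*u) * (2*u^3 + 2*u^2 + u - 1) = 14*u^5 + 24*u^4 + 17*u^3 - 2*u^2 - 5*u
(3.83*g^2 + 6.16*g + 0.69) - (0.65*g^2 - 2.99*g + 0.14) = 3.18*g^2 + 9.15*g + 0.55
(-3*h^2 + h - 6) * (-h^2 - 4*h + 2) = 3*h^4 + 11*h^3 - 4*h^2 + 26*h - 12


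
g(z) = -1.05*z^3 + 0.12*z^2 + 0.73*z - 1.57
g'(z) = -3.15*z^2 + 0.24*z + 0.73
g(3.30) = -35.59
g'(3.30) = -32.78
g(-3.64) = 48.00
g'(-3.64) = -41.88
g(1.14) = -2.14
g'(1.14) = -3.09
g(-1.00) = -1.13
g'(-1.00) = -2.66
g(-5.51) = 173.70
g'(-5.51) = -96.23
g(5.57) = -175.23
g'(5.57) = -95.66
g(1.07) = -1.94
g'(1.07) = -2.62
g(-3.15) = 30.14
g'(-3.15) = -31.28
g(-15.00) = 3558.23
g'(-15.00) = -711.62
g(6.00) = -219.67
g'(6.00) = -111.23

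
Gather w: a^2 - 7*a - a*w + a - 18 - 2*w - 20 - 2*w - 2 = a^2 - 6*a + w*(-a - 4) - 40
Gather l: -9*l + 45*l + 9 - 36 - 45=36*l - 72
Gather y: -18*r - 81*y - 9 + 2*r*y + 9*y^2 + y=-18*r + 9*y^2 + y*(2*r - 80) - 9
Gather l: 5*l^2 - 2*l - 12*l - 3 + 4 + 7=5*l^2 - 14*l + 8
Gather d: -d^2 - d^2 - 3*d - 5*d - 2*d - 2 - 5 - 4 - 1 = -2*d^2 - 10*d - 12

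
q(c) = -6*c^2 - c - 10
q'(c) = -12*c - 1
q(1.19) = -19.69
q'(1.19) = -15.28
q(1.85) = -32.38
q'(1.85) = -23.20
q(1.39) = -22.98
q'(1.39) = -17.68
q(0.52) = -12.14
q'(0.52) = -7.24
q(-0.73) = -12.47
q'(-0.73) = 7.76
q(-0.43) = -10.68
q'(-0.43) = 4.16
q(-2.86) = -56.22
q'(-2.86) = 33.32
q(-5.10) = -160.96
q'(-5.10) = 60.20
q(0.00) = -10.00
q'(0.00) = -1.00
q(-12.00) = -862.00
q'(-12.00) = 143.00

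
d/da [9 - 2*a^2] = -4*a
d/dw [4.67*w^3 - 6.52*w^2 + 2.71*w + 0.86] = 14.01*w^2 - 13.04*w + 2.71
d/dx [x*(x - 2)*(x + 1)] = 3*x^2 - 2*x - 2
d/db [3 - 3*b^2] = -6*b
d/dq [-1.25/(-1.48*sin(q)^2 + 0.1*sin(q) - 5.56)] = (0.125 - 3.7*sin(q))*cos(q)/(1.48*sin(q)^2 - 0.1*sin(q) + 5.56)^2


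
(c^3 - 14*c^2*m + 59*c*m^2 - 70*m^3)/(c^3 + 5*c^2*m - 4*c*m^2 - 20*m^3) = (c^2 - 12*c*m + 35*m^2)/(c^2 + 7*c*m + 10*m^2)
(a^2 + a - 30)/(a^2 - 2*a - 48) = (a - 5)/(a - 8)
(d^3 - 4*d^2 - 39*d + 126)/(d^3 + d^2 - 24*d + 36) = (d - 7)/(d - 2)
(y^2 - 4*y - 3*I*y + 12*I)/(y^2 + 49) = (y^2 - 4*y - 3*I*y + 12*I)/(y^2 + 49)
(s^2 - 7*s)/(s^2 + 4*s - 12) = s*(s - 7)/(s^2 + 4*s - 12)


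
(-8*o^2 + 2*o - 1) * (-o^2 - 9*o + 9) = 8*o^4 + 70*o^3 - 89*o^2 + 27*o - 9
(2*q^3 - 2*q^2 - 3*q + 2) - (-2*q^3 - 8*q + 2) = 4*q^3 - 2*q^2 + 5*q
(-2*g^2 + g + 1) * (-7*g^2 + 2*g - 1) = 14*g^4 - 11*g^3 - 3*g^2 + g - 1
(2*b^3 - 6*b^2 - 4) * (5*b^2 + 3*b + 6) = 10*b^5 - 24*b^4 - 6*b^3 - 56*b^2 - 12*b - 24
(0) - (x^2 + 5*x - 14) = -x^2 - 5*x + 14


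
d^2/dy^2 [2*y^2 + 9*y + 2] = 4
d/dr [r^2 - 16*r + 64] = 2*r - 16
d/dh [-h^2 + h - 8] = 1 - 2*h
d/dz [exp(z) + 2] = exp(z)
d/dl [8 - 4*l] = -4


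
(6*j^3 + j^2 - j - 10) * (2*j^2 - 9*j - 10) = 12*j^5 - 52*j^4 - 71*j^3 - 21*j^2 + 100*j + 100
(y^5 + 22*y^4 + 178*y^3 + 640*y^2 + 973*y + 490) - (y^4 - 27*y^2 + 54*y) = y^5 + 21*y^4 + 178*y^3 + 667*y^2 + 919*y + 490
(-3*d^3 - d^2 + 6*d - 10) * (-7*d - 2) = 21*d^4 + 13*d^3 - 40*d^2 + 58*d + 20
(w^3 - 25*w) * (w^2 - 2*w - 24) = w^5 - 2*w^4 - 49*w^3 + 50*w^2 + 600*w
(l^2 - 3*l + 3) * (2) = 2*l^2 - 6*l + 6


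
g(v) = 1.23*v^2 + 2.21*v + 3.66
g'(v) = 2.46*v + 2.21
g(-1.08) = 2.71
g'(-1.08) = -0.45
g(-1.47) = 3.07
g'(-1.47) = -1.41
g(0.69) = 5.77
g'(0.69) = 3.91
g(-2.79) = 7.07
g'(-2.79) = -4.65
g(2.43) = 16.29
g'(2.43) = 8.19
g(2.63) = 17.98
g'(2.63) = 8.68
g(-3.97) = 14.27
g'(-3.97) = -7.56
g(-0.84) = 2.67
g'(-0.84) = 0.14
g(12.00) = 207.30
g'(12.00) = 31.73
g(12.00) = 207.30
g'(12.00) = 31.73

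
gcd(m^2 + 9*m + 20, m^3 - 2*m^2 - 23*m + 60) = m + 5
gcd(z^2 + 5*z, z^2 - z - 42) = 1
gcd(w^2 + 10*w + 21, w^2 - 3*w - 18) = w + 3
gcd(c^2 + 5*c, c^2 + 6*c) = c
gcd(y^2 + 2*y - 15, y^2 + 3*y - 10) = y + 5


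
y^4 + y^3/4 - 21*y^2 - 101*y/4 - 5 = (y - 5)*(y + 1/4)*(y + 1)*(y + 4)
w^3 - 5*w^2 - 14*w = w*(w - 7)*(w + 2)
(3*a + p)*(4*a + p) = 12*a^2 + 7*a*p + p^2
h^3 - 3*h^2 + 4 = (h - 2)^2*(h + 1)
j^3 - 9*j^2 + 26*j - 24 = (j - 4)*(j - 3)*(j - 2)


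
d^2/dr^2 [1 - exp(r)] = -exp(r)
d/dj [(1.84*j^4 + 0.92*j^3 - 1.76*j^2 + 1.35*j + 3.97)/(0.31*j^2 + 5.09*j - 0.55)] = (1.1408*j^5 + 28.382*j^4 + 5.3176*j^3 - 10.8949*j^2 - 0.525399999999999*j - 20.9498)/(0.0961*j^4 + 3.1558*j^3 + 25.5671*j^2 - 5.599*j + 0.3025)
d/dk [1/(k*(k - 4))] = 2*(2 - k)/(k^2*(k^2 - 8*k + 16))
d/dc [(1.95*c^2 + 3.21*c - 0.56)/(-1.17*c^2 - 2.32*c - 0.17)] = (-0.7683*c^2 - 1.9734*c - 1.8449)/(1.3689*c^4 + 5.4288*c^3 + 5.7802*c^2 + 0.7888*c + 0.0289)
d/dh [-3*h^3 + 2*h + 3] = 2 - 9*h^2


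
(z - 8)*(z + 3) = z^2 - 5*z - 24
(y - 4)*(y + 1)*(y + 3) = y^3 - 13*y - 12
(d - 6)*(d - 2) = d^2 - 8*d + 12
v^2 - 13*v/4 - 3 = (v - 4)*(v + 3/4)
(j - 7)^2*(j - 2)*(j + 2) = j^4 - 14*j^3 + 45*j^2 + 56*j - 196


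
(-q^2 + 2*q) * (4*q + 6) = -4*q^3 + 2*q^2 + 12*q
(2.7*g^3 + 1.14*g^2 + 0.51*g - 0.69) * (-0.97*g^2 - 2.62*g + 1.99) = -2.619*g^5 - 8.1798*g^4 + 1.8915*g^3 + 1.6017*g^2 + 2.8227*g - 1.3731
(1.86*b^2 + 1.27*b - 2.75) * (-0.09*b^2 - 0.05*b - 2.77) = -0.1674*b^4 - 0.2073*b^3 - 4.9682*b^2 - 3.3804*b + 7.6175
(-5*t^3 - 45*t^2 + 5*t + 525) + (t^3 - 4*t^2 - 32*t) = -4*t^3 - 49*t^2 - 27*t + 525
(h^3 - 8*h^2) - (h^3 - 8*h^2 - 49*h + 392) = 49*h - 392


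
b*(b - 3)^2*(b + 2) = b^4 - 4*b^3 - 3*b^2 + 18*b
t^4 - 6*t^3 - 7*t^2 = t^2*(t - 7)*(t + 1)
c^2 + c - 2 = (c - 1)*(c + 2)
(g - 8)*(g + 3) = g^2 - 5*g - 24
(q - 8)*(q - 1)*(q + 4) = q^3 - 5*q^2 - 28*q + 32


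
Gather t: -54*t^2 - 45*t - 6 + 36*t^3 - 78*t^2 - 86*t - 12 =36*t^3 - 132*t^2 - 131*t - 18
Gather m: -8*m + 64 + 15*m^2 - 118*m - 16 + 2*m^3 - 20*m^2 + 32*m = 2*m^3 - 5*m^2 - 94*m + 48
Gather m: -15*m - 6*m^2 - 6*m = -6*m^2 - 21*m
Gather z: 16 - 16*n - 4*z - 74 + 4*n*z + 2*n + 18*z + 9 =-14*n + z*(4*n + 14) - 49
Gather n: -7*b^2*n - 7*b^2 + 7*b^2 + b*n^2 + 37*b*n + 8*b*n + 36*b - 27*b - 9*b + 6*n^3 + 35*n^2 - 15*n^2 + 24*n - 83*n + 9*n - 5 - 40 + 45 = 6*n^3 + n^2*(b + 20) + n*(-7*b^2 + 45*b - 50)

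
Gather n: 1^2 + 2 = 3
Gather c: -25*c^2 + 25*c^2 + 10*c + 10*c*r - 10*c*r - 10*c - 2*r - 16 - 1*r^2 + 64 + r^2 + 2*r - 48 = 0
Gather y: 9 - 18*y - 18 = -18*y - 9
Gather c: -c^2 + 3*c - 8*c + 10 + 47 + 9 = -c^2 - 5*c + 66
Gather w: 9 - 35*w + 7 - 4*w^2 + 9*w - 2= -4*w^2 - 26*w + 14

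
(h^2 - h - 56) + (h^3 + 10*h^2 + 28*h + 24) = h^3 + 11*h^2 + 27*h - 32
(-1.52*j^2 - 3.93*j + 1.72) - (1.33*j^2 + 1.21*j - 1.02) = -2.85*j^2 - 5.14*j + 2.74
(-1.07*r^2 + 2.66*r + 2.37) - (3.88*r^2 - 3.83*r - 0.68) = -4.95*r^2 + 6.49*r + 3.05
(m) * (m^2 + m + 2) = m^3 + m^2 + 2*m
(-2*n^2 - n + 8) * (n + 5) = -2*n^3 - 11*n^2 + 3*n + 40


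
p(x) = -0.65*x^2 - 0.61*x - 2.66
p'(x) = -1.3*x - 0.61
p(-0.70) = -2.55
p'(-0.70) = 0.30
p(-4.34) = -12.26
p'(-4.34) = 5.03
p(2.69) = -9.00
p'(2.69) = -4.11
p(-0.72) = -2.56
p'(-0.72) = 0.33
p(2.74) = -9.21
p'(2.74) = -4.17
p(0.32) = -2.92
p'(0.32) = -1.03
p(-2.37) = -4.87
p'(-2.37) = 2.47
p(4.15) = -16.39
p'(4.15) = -6.00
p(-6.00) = -22.40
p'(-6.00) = 7.19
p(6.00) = -29.72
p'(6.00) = -8.41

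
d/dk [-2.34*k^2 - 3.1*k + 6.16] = -4.68*k - 3.1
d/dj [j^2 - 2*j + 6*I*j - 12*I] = 2*j - 2 + 6*I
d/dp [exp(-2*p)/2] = -exp(-2*p)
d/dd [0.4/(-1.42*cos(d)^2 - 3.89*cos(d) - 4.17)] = -(1.136*cos(d) + 1.556)*sin(d)/(1.42*cos(d)^2 + 3.89*cos(d) + 4.17)^2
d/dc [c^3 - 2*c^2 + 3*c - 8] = 3*c^2 - 4*c + 3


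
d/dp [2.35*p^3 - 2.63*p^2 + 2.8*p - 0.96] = 7.05*p^2 - 5.26*p + 2.8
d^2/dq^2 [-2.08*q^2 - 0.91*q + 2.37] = -4.16000000000000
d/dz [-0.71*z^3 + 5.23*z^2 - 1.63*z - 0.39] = -2.13*z^2 + 10.46*z - 1.63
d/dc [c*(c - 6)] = 2*c - 6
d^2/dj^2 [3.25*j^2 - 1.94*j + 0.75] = 6.50000000000000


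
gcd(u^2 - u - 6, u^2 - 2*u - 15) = 1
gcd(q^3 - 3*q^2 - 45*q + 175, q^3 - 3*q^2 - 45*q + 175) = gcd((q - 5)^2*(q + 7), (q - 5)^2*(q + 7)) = q^3 - 3*q^2 - 45*q + 175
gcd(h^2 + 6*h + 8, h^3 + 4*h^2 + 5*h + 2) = h + 2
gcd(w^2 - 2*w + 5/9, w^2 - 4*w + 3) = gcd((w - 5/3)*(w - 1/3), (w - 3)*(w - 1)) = 1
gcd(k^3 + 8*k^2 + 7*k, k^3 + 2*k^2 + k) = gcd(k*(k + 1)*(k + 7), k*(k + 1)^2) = k^2 + k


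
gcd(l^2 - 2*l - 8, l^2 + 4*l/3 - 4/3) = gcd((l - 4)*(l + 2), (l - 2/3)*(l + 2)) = l + 2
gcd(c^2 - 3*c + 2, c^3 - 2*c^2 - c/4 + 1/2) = c - 2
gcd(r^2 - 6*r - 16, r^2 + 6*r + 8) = r + 2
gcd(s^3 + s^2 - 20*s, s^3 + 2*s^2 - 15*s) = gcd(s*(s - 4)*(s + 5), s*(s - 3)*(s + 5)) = s^2 + 5*s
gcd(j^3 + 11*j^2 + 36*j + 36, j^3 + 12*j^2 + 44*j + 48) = j^2 + 8*j + 12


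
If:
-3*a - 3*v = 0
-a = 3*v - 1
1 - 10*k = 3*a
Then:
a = -1/2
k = 1/4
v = 1/2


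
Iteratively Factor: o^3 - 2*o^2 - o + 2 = (o - 2)*(o^2 - 1) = (o - 2)*(o - 1)*(o + 1)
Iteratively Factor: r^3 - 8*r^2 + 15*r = (r - 5)*(r^2 - 3*r) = (r - 5)*(r - 3)*(r)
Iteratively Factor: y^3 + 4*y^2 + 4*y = (y + 2)*(y^2 + 2*y) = y*(y + 2)*(y + 2)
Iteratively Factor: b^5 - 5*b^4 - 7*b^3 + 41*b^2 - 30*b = (b)*(b^4 - 5*b^3 - 7*b^2 + 41*b - 30) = b*(b - 2)*(b^3 - 3*b^2 - 13*b + 15) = b*(b - 2)*(b - 1)*(b^2 - 2*b - 15) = b*(b - 2)*(b - 1)*(b + 3)*(b - 5)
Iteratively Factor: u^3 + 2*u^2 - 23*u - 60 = (u + 3)*(u^2 - u - 20) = (u + 3)*(u + 4)*(u - 5)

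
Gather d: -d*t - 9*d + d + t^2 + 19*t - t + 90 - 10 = d*(-t - 8) + t^2 + 18*t + 80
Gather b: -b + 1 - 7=-b - 6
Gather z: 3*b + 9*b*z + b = 9*b*z + 4*b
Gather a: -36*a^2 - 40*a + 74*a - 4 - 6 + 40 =-36*a^2 + 34*a + 30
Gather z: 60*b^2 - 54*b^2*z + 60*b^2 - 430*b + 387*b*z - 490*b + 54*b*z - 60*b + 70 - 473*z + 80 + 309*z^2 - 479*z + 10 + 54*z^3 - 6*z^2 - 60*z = 120*b^2 - 980*b + 54*z^3 + 303*z^2 + z*(-54*b^2 + 441*b - 1012) + 160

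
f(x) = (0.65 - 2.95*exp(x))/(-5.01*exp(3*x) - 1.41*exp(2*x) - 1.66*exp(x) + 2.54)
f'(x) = (0.65 - 2.95*exp(x))*(15.03*exp(3*x) + 2.82*exp(2*x) + 1.66*exp(x))/(-5.01*exp(3*x) - 1.41*exp(2*x) - 1.66*exp(x) + 2.54)^2 - 2.95*exp(x)/(-5.01*exp(3*x) - 1.41*exp(2*x) - 1.66*exp(x) + 2.54) = (-29.559*exp(3*x) + 5.61*exp(2*x) + 1.833*exp(x) - 6.414)*exp(x)/(25.1001*exp(6*x) + 14.1282*exp(5*x) + 18.6213*exp(4*x) - 20.7696*exp(3*x) - 4.4072*exp(2*x) - 8.4328*exp(x) + 6.4516)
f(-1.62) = 0.03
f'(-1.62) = -0.27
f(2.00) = 0.01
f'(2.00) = -0.02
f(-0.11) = 0.54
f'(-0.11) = -1.42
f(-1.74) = 0.06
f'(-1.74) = -0.22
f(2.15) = 0.01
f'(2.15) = -0.01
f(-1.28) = -0.09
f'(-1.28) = -0.49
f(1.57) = 0.02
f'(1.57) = -0.04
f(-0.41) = 2.02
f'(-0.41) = -18.02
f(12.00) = 0.00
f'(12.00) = 0.00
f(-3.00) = 0.21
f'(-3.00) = -0.05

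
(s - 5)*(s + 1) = s^2 - 4*s - 5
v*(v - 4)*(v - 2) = v^3 - 6*v^2 + 8*v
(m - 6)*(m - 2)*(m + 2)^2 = m^4 - 4*m^3 - 16*m^2 + 16*m + 48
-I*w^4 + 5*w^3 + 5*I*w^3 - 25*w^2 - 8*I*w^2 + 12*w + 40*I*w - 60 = (w - 5)*(w - 2*I)*(w + 6*I)*(-I*w + 1)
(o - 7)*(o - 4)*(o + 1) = o^3 - 10*o^2 + 17*o + 28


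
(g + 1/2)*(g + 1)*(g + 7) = g^3 + 17*g^2/2 + 11*g + 7/2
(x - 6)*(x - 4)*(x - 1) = x^3 - 11*x^2 + 34*x - 24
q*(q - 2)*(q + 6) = q^3 + 4*q^2 - 12*q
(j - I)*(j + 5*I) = j^2 + 4*I*j + 5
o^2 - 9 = (o - 3)*(o + 3)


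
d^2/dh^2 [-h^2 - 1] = -2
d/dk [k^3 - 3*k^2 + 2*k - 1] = 3*k^2 - 6*k + 2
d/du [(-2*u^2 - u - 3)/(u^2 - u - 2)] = (3*u^2 + 14*u - 1)/(u^4 - 2*u^3 - 3*u^2 + 4*u + 4)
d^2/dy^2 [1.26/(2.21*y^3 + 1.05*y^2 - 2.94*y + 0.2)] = (-(16.7076*y + 2.646)*(2.21*y^3 + 1.05*y^2 - 2.94*y + 0.2) + 1.26*(6.63*y^2 + 2.1*y - 2.94)*(13.26*y^2 + 4.2*y - 5.88))/(2.21*y^3 + 1.05*y^2 - 2.94*y + 0.2)^3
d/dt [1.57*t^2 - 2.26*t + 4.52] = 3.14*t - 2.26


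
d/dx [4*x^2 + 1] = 8*x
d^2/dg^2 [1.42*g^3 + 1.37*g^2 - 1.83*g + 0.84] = 8.52*g + 2.74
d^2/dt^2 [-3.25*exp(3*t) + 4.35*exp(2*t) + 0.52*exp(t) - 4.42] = (-29.25*exp(2*t) + 17.4*exp(t) + 0.52)*exp(t)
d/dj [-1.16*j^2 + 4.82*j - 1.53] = 4.82 - 2.32*j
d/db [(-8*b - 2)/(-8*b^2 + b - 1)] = 2*(-32*b^2 - 16*b + 5)/(64*b^4 - 16*b^3 + 17*b^2 - 2*b + 1)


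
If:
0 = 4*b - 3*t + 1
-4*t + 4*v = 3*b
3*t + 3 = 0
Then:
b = -1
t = -1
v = -7/4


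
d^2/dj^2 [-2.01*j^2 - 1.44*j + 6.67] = -4.02000000000000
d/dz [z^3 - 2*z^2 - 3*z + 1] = 3*z^2 - 4*z - 3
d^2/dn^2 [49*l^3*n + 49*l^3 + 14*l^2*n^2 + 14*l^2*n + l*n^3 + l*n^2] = 2*l*(14*l + 3*n + 1)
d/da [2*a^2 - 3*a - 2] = 4*a - 3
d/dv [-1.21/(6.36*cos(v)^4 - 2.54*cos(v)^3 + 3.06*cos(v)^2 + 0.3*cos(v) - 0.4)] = (-30.7824*cos(v)^3 + 9.2202*cos(v)^2 - 7.4052*cos(v) - 0.363)*sin(v)/(6.36*cos(v)^4 - 2.54*cos(v)^3 + 3.06*cos(v)^2 + 0.3*cos(v) - 0.4)^2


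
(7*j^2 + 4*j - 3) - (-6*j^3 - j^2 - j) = 6*j^3 + 8*j^2 + 5*j - 3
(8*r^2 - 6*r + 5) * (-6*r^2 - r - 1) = -48*r^4 + 28*r^3 - 32*r^2 + r - 5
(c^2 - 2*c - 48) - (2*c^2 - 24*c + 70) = -c^2 + 22*c - 118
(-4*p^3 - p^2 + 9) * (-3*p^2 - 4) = 12*p^5 + 3*p^4 + 16*p^3 - 23*p^2 - 36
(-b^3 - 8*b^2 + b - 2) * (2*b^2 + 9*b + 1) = -2*b^5 - 25*b^4 - 71*b^3 - 3*b^2 - 17*b - 2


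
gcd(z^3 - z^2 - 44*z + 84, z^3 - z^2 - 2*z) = z - 2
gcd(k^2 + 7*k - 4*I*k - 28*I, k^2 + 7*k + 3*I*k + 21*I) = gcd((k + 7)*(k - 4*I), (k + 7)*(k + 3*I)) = k + 7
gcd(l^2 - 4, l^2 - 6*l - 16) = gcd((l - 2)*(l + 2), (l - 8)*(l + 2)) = l + 2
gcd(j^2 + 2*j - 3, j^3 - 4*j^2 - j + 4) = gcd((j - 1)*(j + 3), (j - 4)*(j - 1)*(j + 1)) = j - 1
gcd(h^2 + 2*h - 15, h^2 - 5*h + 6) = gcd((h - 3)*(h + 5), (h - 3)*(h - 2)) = h - 3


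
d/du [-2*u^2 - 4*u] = -4*u - 4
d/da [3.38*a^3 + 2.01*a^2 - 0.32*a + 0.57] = 10.14*a^2 + 4.02*a - 0.32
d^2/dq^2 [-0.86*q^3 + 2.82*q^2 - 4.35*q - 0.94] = 5.64 - 5.16*q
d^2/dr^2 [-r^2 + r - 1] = -2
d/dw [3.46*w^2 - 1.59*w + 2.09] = 6.92*w - 1.59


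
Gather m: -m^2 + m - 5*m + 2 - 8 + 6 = -m^2 - 4*m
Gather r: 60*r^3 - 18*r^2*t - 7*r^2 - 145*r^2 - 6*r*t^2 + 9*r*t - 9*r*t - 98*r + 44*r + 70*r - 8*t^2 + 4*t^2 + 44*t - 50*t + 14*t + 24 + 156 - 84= 60*r^3 + r^2*(-18*t - 152) + r*(16 - 6*t^2) - 4*t^2 + 8*t + 96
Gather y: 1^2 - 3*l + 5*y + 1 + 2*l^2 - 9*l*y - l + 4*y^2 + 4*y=2*l^2 - 4*l + 4*y^2 + y*(9 - 9*l) + 2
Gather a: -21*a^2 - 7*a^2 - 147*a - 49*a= -28*a^2 - 196*a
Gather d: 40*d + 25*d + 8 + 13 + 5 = 65*d + 26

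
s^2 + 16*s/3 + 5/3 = (s + 1/3)*(s + 5)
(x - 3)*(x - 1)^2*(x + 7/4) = x^4 - 13*x^3/4 - 7*x^2/4 + 37*x/4 - 21/4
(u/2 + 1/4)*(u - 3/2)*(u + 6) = u^3/2 + 5*u^2/2 - 27*u/8 - 9/4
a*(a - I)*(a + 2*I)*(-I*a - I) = -I*a^4 + a^3 - I*a^3 + a^2 - 2*I*a^2 - 2*I*a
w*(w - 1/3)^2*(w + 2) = w^4 + 4*w^3/3 - 11*w^2/9 + 2*w/9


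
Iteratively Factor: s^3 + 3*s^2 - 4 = (s - 1)*(s^2 + 4*s + 4) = (s - 1)*(s + 2)*(s + 2)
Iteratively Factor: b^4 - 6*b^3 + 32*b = (b - 4)*(b^3 - 2*b^2 - 8*b) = b*(b - 4)*(b^2 - 2*b - 8) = b*(b - 4)^2*(b + 2)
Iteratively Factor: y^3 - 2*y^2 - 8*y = (y + 2)*(y^2 - 4*y) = (y - 4)*(y + 2)*(y)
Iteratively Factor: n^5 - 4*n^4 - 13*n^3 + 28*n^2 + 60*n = (n - 3)*(n^4 - n^3 - 16*n^2 - 20*n) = (n - 3)*(n + 2)*(n^3 - 3*n^2 - 10*n) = (n - 5)*(n - 3)*(n + 2)*(n^2 + 2*n) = (n - 5)*(n - 3)*(n + 2)^2*(n)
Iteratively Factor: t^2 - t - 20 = (t + 4)*(t - 5)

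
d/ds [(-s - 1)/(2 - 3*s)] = -5/(3*s - 2)^2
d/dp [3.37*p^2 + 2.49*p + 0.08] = 6.74*p + 2.49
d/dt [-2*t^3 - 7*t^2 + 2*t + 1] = -6*t^2 - 14*t + 2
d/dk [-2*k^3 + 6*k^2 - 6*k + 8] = -6*k^2 + 12*k - 6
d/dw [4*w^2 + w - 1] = 8*w + 1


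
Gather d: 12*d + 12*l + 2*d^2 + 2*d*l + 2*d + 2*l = 2*d^2 + d*(2*l + 14) + 14*l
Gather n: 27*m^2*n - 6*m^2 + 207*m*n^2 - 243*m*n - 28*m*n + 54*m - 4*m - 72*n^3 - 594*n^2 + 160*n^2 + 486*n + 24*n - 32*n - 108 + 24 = -6*m^2 + 50*m - 72*n^3 + n^2*(207*m - 434) + n*(27*m^2 - 271*m + 478) - 84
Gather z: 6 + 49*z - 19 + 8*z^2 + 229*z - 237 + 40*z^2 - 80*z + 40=48*z^2 + 198*z - 210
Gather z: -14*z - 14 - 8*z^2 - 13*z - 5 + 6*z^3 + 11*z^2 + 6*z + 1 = 6*z^3 + 3*z^2 - 21*z - 18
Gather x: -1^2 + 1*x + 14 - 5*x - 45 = -4*x - 32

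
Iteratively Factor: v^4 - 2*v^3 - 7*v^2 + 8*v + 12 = (v + 1)*(v^3 - 3*v^2 - 4*v + 12) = (v + 1)*(v + 2)*(v^2 - 5*v + 6) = (v - 3)*(v + 1)*(v + 2)*(v - 2)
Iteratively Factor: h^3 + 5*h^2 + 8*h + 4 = (h + 1)*(h^2 + 4*h + 4) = (h + 1)*(h + 2)*(h + 2)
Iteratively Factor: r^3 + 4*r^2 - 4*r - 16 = (r - 2)*(r^2 + 6*r + 8) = (r - 2)*(r + 2)*(r + 4)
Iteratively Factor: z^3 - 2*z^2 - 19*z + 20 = (z - 1)*(z^2 - z - 20) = (z - 5)*(z - 1)*(z + 4)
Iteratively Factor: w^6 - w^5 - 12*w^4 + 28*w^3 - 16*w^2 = (w)*(w^5 - w^4 - 12*w^3 + 28*w^2 - 16*w) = w*(w - 2)*(w^4 + w^3 - 10*w^2 + 8*w) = w*(w - 2)*(w - 1)*(w^3 + 2*w^2 - 8*w) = w^2*(w - 2)*(w - 1)*(w^2 + 2*w - 8) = w^2*(w - 2)*(w - 1)*(w + 4)*(w - 2)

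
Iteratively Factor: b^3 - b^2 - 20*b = (b)*(b^2 - b - 20) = b*(b + 4)*(b - 5)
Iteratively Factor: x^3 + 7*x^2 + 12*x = (x + 4)*(x^2 + 3*x) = x*(x + 4)*(x + 3)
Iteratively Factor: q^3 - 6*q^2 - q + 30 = (q - 3)*(q^2 - 3*q - 10) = (q - 5)*(q - 3)*(q + 2)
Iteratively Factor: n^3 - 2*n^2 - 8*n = (n)*(n^2 - 2*n - 8) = n*(n - 4)*(n + 2)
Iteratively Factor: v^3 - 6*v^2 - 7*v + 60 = (v + 3)*(v^2 - 9*v + 20) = (v - 4)*(v + 3)*(v - 5)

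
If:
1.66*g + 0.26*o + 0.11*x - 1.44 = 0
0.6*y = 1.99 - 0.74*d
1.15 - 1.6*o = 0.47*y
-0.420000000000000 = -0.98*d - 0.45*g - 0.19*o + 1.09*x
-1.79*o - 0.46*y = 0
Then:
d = -13.16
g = 2.45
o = -5.02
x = -12.08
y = 19.55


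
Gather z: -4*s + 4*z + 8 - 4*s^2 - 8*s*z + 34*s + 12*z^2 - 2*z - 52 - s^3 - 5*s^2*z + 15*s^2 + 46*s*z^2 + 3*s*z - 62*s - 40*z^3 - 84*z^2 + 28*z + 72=-s^3 + 11*s^2 - 32*s - 40*z^3 + z^2*(46*s - 72) + z*(-5*s^2 - 5*s + 30) + 28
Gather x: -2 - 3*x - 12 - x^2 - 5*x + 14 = -x^2 - 8*x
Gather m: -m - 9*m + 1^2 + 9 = 10 - 10*m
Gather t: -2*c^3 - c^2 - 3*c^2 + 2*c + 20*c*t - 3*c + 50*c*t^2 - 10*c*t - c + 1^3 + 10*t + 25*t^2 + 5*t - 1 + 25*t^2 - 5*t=-2*c^3 - 4*c^2 - 2*c + t^2*(50*c + 50) + t*(10*c + 10)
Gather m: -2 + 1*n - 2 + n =2*n - 4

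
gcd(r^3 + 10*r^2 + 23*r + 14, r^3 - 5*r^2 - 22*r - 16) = r^2 + 3*r + 2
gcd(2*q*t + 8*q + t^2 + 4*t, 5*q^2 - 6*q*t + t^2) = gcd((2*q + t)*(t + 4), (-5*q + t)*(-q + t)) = 1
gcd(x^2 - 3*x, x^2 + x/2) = x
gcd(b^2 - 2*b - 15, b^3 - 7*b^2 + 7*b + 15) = b - 5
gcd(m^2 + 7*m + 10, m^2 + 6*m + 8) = m + 2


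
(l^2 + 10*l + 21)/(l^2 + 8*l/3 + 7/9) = 9*(l^2 + 10*l + 21)/(9*l^2 + 24*l + 7)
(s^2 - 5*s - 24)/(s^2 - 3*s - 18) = (s - 8)/(s - 6)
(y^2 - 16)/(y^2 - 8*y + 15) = (y^2 - 16)/(y^2 - 8*y + 15)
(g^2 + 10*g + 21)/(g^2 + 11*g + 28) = (g + 3)/(g + 4)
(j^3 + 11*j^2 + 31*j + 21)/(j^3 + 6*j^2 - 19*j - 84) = (j + 1)/(j - 4)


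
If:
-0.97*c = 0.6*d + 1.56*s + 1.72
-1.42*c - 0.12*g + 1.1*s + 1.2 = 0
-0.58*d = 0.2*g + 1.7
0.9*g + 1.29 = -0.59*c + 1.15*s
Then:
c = 0.55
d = -2.02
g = -2.65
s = -0.67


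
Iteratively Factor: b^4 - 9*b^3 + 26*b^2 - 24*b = (b - 4)*(b^3 - 5*b^2 + 6*b) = b*(b - 4)*(b^2 - 5*b + 6) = b*(b - 4)*(b - 2)*(b - 3)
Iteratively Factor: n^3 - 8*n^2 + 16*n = (n)*(n^2 - 8*n + 16) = n*(n - 4)*(n - 4)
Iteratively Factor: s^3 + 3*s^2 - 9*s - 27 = (s + 3)*(s^2 - 9) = (s + 3)^2*(s - 3)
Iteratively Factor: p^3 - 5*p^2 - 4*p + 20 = (p - 2)*(p^2 - 3*p - 10) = (p - 2)*(p + 2)*(p - 5)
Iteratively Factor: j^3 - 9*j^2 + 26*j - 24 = (j - 2)*(j^2 - 7*j + 12) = (j - 4)*(j - 2)*(j - 3)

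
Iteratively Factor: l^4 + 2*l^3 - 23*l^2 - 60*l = (l)*(l^3 + 2*l^2 - 23*l - 60) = l*(l - 5)*(l^2 + 7*l + 12) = l*(l - 5)*(l + 3)*(l + 4)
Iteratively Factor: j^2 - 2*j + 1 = (j - 1)*(j - 1)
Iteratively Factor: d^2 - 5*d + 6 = (d - 3)*(d - 2)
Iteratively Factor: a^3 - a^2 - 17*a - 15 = (a - 5)*(a^2 + 4*a + 3) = (a - 5)*(a + 1)*(a + 3)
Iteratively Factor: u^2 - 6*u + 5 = (u - 1)*(u - 5)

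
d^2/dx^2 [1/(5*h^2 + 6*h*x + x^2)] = 2*(-5*h^2 - 6*h*x - x^2 + 4*(3*h + x)^2)/(5*h^2 + 6*h*x + x^2)^3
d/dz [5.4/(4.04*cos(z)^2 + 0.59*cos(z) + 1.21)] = (43.632*cos(z) + 3.186)*sin(z)/(4.04*cos(z)^2 + 0.59*cos(z) + 1.21)^2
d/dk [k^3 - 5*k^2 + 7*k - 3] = 3*k^2 - 10*k + 7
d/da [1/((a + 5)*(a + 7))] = 2*(-a - 6)/(a^4 + 24*a^3 + 214*a^2 + 840*a + 1225)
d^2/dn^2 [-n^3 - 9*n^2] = -6*n - 18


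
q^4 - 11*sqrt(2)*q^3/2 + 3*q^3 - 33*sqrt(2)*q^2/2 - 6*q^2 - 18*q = q*(q + 3)*(q - 6*sqrt(2))*(q + sqrt(2)/2)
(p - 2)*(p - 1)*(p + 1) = p^3 - 2*p^2 - p + 2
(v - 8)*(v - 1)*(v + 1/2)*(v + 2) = v^4 - 13*v^3/2 - 27*v^2/2 + 11*v + 8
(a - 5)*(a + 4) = a^2 - a - 20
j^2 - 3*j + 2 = (j - 2)*(j - 1)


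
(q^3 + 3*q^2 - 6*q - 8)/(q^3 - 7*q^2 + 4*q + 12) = (q + 4)/(q - 6)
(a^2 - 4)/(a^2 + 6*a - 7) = (a^2 - 4)/(a^2 + 6*a - 7)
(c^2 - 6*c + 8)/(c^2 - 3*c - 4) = (c - 2)/(c + 1)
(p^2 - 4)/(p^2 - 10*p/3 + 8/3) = 3*(p + 2)/(3*p - 4)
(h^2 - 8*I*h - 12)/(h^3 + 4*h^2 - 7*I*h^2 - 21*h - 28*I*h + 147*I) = (h^2 - 8*I*h - 12)/(h^3 + h^2*(4 - 7*I) + h*(-21 - 28*I) + 147*I)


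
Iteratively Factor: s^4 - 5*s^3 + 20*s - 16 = (s - 4)*(s^3 - s^2 - 4*s + 4) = (s - 4)*(s - 1)*(s^2 - 4) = (s - 4)*(s - 2)*(s - 1)*(s + 2)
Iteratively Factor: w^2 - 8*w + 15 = (w - 3)*(w - 5)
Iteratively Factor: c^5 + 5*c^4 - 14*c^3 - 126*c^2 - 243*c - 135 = (c + 3)*(c^4 + 2*c^3 - 20*c^2 - 66*c - 45) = (c + 3)^2*(c^3 - c^2 - 17*c - 15) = (c - 5)*(c + 3)^2*(c^2 + 4*c + 3) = (c - 5)*(c + 3)^3*(c + 1)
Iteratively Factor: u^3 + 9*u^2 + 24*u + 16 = (u + 4)*(u^2 + 5*u + 4) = (u + 1)*(u + 4)*(u + 4)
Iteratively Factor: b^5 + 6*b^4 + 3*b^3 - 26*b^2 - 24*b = (b + 3)*(b^4 + 3*b^3 - 6*b^2 - 8*b) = (b + 3)*(b + 4)*(b^3 - b^2 - 2*b) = (b + 1)*(b + 3)*(b + 4)*(b^2 - 2*b) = (b - 2)*(b + 1)*(b + 3)*(b + 4)*(b)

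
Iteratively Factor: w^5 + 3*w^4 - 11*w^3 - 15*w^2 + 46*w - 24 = (w + 3)*(w^4 - 11*w^2 + 18*w - 8) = (w - 1)*(w + 3)*(w^3 + w^2 - 10*w + 8) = (w - 1)^2*(w + 3)*(w^2 + 2*w - 8) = (w - 2)*(w - 1)^2*(w + 3)*(w + 4)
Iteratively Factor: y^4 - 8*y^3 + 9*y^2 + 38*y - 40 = (y + 2)*(y^3 - 10*y^2 + 29*y - 20) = (y - 4)*(y + 2)*(y^2 - 6*y + 5) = (y - 5)*(y - 4)*(y + 2)*(y - 1)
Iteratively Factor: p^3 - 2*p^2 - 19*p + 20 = (p + 4)*(p^2 - 6*p + 5) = (p - 1)*(p + 4)*(p - 5)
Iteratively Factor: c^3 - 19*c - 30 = (c + 3)*(c^2 - 3*c - 10) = (c - 5)*(c + 3)*(c + 2)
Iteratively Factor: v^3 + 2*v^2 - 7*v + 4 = (v - 1)*(v^2 + 3*v - 4) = (v - 1)^2*(v + 4)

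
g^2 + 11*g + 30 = (g + 5)*(g + 6)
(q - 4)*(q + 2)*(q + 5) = q^3 + 3*q^2 - 18*q - 40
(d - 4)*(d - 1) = d^2 - 5*d + 4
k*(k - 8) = k^2 - 8*k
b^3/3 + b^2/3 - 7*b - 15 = (b/3 + 1)*(b - 5)*(b + 3)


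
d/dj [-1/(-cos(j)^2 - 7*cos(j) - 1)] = (2*cos(j) + 7)*sin(j)/(cos(j)^2 + 7*cos(j) + 1)^2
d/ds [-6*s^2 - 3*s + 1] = -12*s - 3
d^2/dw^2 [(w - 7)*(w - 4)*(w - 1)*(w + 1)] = 12*w^2 - 66*w + 54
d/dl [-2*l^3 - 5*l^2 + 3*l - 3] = -6*l^2 - 10*l + 3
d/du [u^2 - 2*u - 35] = 2*u - 2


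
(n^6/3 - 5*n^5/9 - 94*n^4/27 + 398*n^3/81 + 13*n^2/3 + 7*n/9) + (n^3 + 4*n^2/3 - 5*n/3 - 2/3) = n^6/3 - 5*n^5/9 - 94*n^4/27 + 479*n^3/81 + 17*n^2/3 - 8*n/9 - 2/3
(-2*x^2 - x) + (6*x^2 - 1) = 4*x^2 - x - 1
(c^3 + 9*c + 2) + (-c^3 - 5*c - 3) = 4*c - 1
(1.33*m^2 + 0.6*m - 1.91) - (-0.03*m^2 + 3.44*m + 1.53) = 1.36*m^2 - 2.84*m - 3.44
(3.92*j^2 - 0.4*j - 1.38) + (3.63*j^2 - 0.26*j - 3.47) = 7.55*j^2 - 0.66*j - 4.85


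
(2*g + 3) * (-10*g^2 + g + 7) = -20*g^3 - 28*g^2 + 17*g + 21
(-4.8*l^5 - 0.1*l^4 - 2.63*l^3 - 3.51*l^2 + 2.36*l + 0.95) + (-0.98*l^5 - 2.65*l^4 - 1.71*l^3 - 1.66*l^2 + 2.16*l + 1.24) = -5.78*l^5 - 2.75*l^4 - 4.34*l^3 - 5.17*l^2 + 4.52*l + 2.19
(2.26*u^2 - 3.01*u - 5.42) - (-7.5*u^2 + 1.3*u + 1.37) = 9.76*u^2 - 4.31*u - 6.79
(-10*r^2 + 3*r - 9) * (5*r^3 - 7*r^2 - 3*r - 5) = -50*r^5 + 85*r^4 - 36*r^3 + 104*r^2 + 12*r + 45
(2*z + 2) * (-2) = -4*z - 4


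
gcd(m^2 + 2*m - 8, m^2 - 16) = m + 4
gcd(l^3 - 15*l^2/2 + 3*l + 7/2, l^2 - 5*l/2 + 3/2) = l - 1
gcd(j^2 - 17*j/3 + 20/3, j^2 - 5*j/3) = j - 5/3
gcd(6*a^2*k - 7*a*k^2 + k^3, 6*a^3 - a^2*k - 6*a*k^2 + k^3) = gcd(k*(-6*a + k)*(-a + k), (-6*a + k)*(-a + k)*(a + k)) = 6*a^2 - 7*a*k + k^2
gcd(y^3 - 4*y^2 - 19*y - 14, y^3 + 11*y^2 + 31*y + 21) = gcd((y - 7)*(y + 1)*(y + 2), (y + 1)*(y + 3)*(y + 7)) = y + 1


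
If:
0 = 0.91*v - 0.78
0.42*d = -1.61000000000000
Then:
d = -3.83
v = 0.86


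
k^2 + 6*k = k*(k + 6)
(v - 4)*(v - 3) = v^2 - 7*v + 12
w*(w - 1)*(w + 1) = w^3 - w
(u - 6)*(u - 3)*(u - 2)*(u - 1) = u^4 - 12*u^3 + 47*u^2 - 72*u + 36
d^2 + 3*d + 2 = (d + 1)*(d + 2)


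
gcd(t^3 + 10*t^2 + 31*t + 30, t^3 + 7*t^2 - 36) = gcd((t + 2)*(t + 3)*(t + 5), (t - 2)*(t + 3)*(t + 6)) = t + 3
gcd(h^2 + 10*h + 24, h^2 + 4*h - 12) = h + 6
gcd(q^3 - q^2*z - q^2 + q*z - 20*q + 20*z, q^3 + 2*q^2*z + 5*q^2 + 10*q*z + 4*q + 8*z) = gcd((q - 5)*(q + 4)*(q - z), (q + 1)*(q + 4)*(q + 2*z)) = q + 4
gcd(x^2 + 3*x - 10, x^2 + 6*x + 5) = x + 5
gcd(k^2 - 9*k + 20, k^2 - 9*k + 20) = k^2 - 9*k + 20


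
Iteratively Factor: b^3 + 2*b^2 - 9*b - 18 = (b + 3)*(b^2 - b - 6) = (b + 2)*(b + 3)*(b - 3)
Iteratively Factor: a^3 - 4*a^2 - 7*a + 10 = (a - 1)*(a^2 - 3*a - 10) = (a - 1)*(a + 2)*(a - 5)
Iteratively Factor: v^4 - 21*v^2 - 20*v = (v)*(v^3 - 21*v - 20) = v*(v + 1)*(v^2 - v - 20) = v*(v + 1)*(v + 4)*(v - 5)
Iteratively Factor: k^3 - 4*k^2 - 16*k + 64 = (k - 4)*(k^2 - 16) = (k - 4)*(k + 4)*(k - 4)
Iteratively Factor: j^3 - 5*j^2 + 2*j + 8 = (j - 2)*(j^2 - 3*j - 4) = (j - 2)*(j + 1)*(j - 4)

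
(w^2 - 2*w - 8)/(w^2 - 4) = (w - 4)/(w - 2)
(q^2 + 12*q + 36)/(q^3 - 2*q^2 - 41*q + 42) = (q + 6)/(q^2 - 8*q + 7)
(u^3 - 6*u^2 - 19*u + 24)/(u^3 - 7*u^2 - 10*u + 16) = (u + 3)/(u + 2)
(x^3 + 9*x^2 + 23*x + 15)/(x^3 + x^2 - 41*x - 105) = (x + 1)/(x - 7)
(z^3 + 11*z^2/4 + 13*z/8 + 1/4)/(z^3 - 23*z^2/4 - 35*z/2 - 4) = (z + 1/2)/(z - 8)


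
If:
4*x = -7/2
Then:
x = -7/8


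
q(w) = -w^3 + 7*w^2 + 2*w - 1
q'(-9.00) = -367.00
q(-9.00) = 1277.00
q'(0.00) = 2.00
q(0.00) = -1.00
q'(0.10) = 3.37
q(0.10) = -0.73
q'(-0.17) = -0.47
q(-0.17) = -1.13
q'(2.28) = 18.32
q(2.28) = 28.10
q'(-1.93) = -36.19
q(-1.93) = 28.40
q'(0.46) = 7.81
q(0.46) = 1.30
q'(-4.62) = -126.71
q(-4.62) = 237.78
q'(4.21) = 7.77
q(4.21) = 56.87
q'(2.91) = 17.34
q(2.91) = 39.45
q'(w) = -3*w^2 + 14*w + 2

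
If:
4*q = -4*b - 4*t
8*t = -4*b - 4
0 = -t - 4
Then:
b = 7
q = -3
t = -4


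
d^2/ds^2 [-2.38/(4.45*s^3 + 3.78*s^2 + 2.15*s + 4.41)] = ((63.546*s + 17.9928)*(4.45*s^3 + 3.78*s^2 + 2.15*s + 4.41) - 2.38*(13.35*s^2 + 7.56*s + 2.15)*(26.7*s^2 + 15.12*s + 4.3))/(4.45*s^3 + 3.78*s^2 + 2.15*s + 4.41)^3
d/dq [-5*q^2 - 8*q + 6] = -10*q - 8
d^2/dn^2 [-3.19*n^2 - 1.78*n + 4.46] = -6.38000000000000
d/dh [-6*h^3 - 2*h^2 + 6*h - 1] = -18*h^2 - 4*h + 6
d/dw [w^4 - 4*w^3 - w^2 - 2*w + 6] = 4*w^3 - 12*w^2 - 2*w - 2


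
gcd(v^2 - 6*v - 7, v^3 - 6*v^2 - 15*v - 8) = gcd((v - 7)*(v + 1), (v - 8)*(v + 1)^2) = v + 1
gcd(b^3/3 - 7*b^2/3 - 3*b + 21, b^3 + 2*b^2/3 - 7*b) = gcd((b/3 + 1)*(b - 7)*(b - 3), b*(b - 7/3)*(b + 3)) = b + 3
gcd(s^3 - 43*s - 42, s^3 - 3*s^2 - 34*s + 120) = s + 6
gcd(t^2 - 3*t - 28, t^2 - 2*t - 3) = 1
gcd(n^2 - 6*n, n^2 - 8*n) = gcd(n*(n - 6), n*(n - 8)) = n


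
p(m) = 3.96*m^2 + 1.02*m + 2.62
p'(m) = 7.92*m + 1.02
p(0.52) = 4.22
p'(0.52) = 5.14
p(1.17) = 9.23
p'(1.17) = 10.29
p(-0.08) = 2.56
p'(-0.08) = 0.39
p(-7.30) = 206.20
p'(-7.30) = -56.80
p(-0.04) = 2.59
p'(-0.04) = 0.70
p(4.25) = 78.48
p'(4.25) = 34.68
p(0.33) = 3.39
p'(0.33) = 3.63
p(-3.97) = 60.98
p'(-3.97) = -30.42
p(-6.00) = 139.06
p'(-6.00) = -46.50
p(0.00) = 2.62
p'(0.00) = 1.02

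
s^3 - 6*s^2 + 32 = (s - 4)^2*(s + 2)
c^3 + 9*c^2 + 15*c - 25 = (c - 1)*(c + 5)^2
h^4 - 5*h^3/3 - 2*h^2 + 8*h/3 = h*(h - 2)*(h - 1)*(h + 4/3)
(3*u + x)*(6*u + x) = 18*u^2 + 9*u*x + x^2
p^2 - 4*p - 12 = (p - 6)*(p + 2)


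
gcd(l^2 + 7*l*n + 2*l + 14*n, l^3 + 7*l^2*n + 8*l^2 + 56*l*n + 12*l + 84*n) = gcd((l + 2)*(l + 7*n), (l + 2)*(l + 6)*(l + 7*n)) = l^2 + 7*l*n + 2*l + 14*n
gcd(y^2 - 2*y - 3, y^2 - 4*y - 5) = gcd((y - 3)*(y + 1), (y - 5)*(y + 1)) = y + 1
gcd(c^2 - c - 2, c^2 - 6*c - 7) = c + 1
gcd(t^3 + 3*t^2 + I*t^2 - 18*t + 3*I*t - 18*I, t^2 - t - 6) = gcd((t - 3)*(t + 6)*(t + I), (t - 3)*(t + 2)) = t - 3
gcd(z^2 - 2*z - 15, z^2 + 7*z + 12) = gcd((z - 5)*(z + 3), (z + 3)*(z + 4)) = z + 3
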